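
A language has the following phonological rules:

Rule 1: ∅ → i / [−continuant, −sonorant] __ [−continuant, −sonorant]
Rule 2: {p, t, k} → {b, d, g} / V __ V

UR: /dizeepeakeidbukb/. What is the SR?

Rule 1 (stop-cluster i-epenthesis): /d/ and /b/ form a stop–stop cluster, so [i] is inserted between them. /k/ and /b/ form a stop–stop cluster, so [i] is inserted between them. /dizeepeakeidbukb/ → dizeepeakeidibukib.
Rule 2 (intervocalic voicing): /p/ is a voiceless stop between vowels /e/ and /e/, so it voices to [b]. /k/ is a voiceless stop between vowels /a/ and /e/, so it voices to [g]. /k/ is a voiceless stop between vowels /u/ and /i/, so it voices to [g]. /dizeepeakeidibukib/ → dizeebeageidibugib.

dizeebeageidibugib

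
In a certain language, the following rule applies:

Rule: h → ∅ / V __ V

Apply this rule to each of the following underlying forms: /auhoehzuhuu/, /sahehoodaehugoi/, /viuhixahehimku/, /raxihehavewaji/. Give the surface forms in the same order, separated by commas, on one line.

/auhoehzuhuu/: /h/ occurs between vowels /u/ and /o/, so it deletes. /h/ occurs between vowels /u/ and /u/, so it deletes. → [auoehzuuu].
/sahehoodaehugoi/: /h/ occurs between vowels /a/ and /e/, so it deletes. /h/ occurs between vowels /e/ and /o/, so it deletes. /h/ occurs between vowels /e/ and /u/, so it deletes. → [saeoodaeugoi].
/viuhixahehimku/: /h/ occurs between vowels /u/ and /i/, so it deletes. /h/ occurs between vowels /a/ and /e/, so it deletes. /h/ occurs between vowels /e/ and /i/, so it deletes. → [viuixaeimku].
/raxihehavewaji/: /h/ occurs between vowels /i/ and /e/, so it deletes. /h/ occurs between vowels /e/ and /a/, so it deletes. → [raxieavewaji].

auoehzuuu, saeoodaeugoi, viuixaeimku, raxieavewaji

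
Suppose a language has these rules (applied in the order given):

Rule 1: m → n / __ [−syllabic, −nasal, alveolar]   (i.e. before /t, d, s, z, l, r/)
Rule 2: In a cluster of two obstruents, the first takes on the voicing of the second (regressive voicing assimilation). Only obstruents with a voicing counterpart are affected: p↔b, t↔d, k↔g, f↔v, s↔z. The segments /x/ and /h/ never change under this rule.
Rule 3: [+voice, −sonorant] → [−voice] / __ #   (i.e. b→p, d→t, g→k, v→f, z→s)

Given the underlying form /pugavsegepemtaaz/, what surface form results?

pugafsegepentaas

Rule 1 (nasal place assimilation): /m/ precedes the alveolar consonant /t/, so it assimilates in place to [n]. /pugavsegepemtaaz/ → pugavsegepentaaz.
Rule 2 (regressive voicing assimilation): /v/ precedes the voiceless obstruent /s/, so it devoices to [f] by assimilation. /pugavsegepentaaz/ → pugafsegepentaaz.
Rule 3 (final devoicing): /z/ is a voiced obstruent in word-final position, so it devoices to [s]. /pugafsegepentaaz/ → pugafsegepentaas.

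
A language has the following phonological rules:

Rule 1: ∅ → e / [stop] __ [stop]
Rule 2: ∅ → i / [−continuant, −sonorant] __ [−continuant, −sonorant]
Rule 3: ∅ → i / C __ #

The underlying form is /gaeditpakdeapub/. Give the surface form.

gaeditepakedeapubi

Rule 1 (stop-cluster e-epenthesis): /t/ and /p/ form a stop–stop cluster, so [e] is inserted between them. /k/ and /d/ form a stop–stop cluster, so [e] is inserted between them. /gaeditpakdeapub/ → gaeditepakedeapub.
Rule 2 (stop-cluster i-epenthesis): no segment meets the environment; /gaeditepakedeapub/ is unchanged.
Rule 3 (final i-epenthesis): the form ends in the consonant /b/, so [i] is inserted word-finally. /gaeditepakedeapub/ → gaeditepakedeapubi.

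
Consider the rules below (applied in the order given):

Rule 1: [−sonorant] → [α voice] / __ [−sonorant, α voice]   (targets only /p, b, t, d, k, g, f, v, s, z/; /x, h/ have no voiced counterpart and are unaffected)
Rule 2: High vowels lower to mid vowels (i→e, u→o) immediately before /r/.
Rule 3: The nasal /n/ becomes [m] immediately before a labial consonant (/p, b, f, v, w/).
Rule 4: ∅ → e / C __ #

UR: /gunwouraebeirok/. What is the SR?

gumwooraebeeroke

Rule 1 (regressive voicing assimilation): no segment meets the environment; /gunwouraebeirok/ is unchanged.
Rule 2 (pre-rhotic lowering): /u/ is a high vowel immediately before /r/, so it lowers to [o]. /i/ is a high vowel immediately before /r/, so it lowers to [e]. /gunwouraebeirok/ → gunwooraebeerok.
Rule 3 (nasal place assimilation): /n/ precedes the labial consonant /w/, so it assimilates in place to [m]. /gunwooraebeerok/ → gumwooraebeerok.
Rule 4 (final e-epenthesis): the form ends in the consonant /k/, so [e] is inserted word-finally. /gumwooraebeerok/ → gumwooraebeeroke.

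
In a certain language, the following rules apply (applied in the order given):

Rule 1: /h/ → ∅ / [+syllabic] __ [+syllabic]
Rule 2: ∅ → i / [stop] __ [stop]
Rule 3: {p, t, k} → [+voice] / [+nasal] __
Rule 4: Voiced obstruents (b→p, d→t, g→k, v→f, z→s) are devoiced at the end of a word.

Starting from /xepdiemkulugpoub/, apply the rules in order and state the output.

Rule 1 (intervocalic h-deletion): no segment meets the environment; /xepdiemkulugpoub/ is unchanged.
Rule 2 (stop-cluster i-epenthesis): /p/ and /d/ form a stop–stop cluster, so [i] is inserted between them. /g/ and /p/ form a stop–stop cluster, so [i] is inserted between them. /xepdiemkulugpoub/ → xepidiemkulugipoub.
Rule 3 (post-nasal voicing): /k/ is a voiceless stop immediately after the nasal /m/, so it voices to [g]. /xepidiemkulugipoub/ → xepidiemgulugipoub.
Rule 4 (final devoicing): /b/ is a voiced obstruent in word-final position, so it devoices to [p]. /xepidiemgulugipoub/ → xepidiemgulugipoup.

xepidiemgulugipoup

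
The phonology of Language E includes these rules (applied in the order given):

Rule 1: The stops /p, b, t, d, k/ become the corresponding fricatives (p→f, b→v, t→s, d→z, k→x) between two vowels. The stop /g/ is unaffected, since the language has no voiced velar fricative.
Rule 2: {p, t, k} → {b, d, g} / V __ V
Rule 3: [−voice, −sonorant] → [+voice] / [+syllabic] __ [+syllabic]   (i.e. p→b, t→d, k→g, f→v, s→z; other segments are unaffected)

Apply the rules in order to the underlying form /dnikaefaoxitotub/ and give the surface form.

dnixaevaoxizozub

Rule 1 (intervocalic spirantization): /k/ is a stop between vowels /i/ and /a/, so it spirantizes to the fricative [x]. /t/ is a stop between vowels /i/ and /o/, so it spirantizes to the fricative [s]. /t/ is a stop between vowels /o/ and /u/, so it spirantizes to the fricative [s]. /dnikaefaoxitotub/ → dnixaefaoxisosub.
Rule 2 (intervocalic voicing): no segment meets the environment; /dnixaefaoxisosub/ is unchanged.
Rule 3 (intervocalic voicing): /f/ is a voiceless obstruent between vowels /e/ and /a/, so it voices to [v]. /s/ is a voiceless obstruent between vowels /i/ and /o/, so it voices to [z]. /s/ is a voiceless obstruent between vowels /o/ and /u/, so it voices to [z]. /dnixaefaoxisosub/ → dnixaevaoxizozub.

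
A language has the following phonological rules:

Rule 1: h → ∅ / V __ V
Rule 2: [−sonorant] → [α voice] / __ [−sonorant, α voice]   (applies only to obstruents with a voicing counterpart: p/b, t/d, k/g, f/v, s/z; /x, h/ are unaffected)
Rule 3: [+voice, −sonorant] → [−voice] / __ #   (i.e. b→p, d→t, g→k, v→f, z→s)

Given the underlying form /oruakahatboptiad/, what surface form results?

Rule 1 (intervocalic h-deletion): /h/ occurs between vowels /a/ and /a/, so it deletes. /oruakahatboptiad/ → oruakaatboptiad.
Rule 2 (regressive voicing assimilation): /t/ precedes the voiced obstruent /b/, so it voices to [d] by assimilation. /oruakaatboptiad/ → oruakaadboptiad.
Rule 3 (final devoicing): /d/ is a voiced obstruent in word-final position, so it devoices to [t]. /oruakaadboptiad/ → oruakaadboptiat.

oruakaadboptiat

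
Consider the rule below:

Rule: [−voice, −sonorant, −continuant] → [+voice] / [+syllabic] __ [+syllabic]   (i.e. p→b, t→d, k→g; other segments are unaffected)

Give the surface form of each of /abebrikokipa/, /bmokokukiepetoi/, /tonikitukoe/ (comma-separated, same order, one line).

abebrigogiba, bmogogugiebedoi, tonigidugoe

/abebrikokipa/: /k/ is a voiceless stop between vowels /i/ and /o/, so it voices to [g]. /k/ is a voiceless stop between vowels /o/ and /i/, so it voices to [g]. /p/ is a voiceless stop between vowels /i/ and /a/, so it voices to [b]. → [abebrigogiba].
/bmokokukiepetoi/: /k/ is a voiceless stop between vowels /o/ and /o/, so it voices to [g]. /k/ is a voiceless stop between vowels /o/ and /u/, so it voices to [g]. /k/ is a voiceless stop between vowels /u/ and /i/, so it voices to [g]. /p/ is a voiceless stop between vowels /e/ and /e/, so it voices to [b]. /t/ is a voiceless stop between vowels /e/ and /o/, so it voices to [d]. → [bmogogugiebedoi].
/tonikitukoe/: /k/ is a voiceless stop between vowels /i/ and /i/, so it voices to [g]. /t/ is a voiceless stop between vowels /i/ and /u/, so it voices to [d]. /k/ is a voiceless stop between vowels /u/ and /o/, so it voices to [g]. → [tonigidugoe].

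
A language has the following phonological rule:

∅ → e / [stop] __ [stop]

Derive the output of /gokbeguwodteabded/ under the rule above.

/k/ and /b/ form a stop–stop cluster, so [e] is inserted between them.
/d/ and /t/ form a stop–stop cluster, so [e] is inserted between them.
/b/ and /d/ form a stop–stop cluster, so [e] is inserted between them.
Surface form: [gokebeguwodeteabeded].

gokebeguwodeteabeded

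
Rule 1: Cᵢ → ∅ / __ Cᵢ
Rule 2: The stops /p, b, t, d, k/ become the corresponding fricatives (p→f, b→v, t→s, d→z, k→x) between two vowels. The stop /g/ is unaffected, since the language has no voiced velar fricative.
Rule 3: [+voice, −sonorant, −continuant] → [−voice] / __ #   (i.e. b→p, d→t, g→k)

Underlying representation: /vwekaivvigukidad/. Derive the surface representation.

Rule 1 (degemination): /vv/ is a geminate; the first /v/ deletes. /vwekaivvigukidad/ → vwekaivigukidad.
Rule 2 (intervocalic spirantization): /k/ is a stop between vowels /e/ and /a/, so it spirantizes to the fricative [x]. /k/ is a stop between vowels /u/ and /i/, so it spirantizes to the fricative [x]. /d/ is a stop between vowels /i/ and /a/, so it spirantizes to the fricative [z]. /vwekaivigukidad/ → vwexaiviguxizad.
Rule 3 (final devoicing): /d/ is a voiced stop in word-final position, so it devoices to [t]. /vwexaiviguxizad/ → vwexaiviguxizat.

vwexaiviguxizat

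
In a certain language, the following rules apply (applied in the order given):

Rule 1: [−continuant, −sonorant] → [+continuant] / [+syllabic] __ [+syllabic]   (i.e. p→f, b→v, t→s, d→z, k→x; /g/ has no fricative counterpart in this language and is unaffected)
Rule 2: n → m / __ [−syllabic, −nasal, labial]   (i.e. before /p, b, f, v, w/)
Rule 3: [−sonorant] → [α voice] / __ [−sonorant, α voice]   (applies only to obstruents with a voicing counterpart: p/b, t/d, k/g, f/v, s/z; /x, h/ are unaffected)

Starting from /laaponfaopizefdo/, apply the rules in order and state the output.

Rule 1 (intervocalic spirantization): /p/ is a stop between vowels /a/ and /o/, so it spirantizes to the fricative [f]. /p/ is a stop between vowels /o/ and /i/, so it spirantizes to the fricative [f]. /laaponfaopizefdo/ → laafonfaofizefdo.
Rule 2 (nasal place assimilation): /n/ precedes the labial consonant /f/, so it assimilates in place to [m]. /laafonfaofizefdo/ → laafomfaofizefdo.
Rule 3 (regressive voicing assimilation): /f/ precedes the voiced obstruent /d/, so it voices to [v] by assimilation. /laafomfaofizefdo/ → laafomfaofizevdo.

laafomfaofizevdo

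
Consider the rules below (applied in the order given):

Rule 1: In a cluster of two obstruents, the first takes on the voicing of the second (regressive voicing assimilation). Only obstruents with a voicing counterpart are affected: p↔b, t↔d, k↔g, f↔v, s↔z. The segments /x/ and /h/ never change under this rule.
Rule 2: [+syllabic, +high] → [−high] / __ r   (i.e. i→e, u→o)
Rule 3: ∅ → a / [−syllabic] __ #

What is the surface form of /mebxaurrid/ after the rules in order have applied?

mepxaorrida

Rule 1 (regressive voicing assimilation): /b/ precedes the voiceless obstruent /x/, so it devoices to [p] by assimilation. /mebxaurrid/ → mepxaurrid.
Rule 2 (pre-rhotic lowering): /u/ is a high vowel immediately before /r/, so it lowers to [o]. /mepxaurrid/ → mepxaorrid.
Rule 3 (final a-epenthesis): the form ends in the consonant /d/, so [a] is inserted word-finally. /mepxaorrid/ → mepxaorrida.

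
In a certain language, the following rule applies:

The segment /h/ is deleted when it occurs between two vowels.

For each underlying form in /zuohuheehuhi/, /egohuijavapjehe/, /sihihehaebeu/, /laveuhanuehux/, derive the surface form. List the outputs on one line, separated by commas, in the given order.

/zuohuheehuhi/: /h/ occurs between vowels /o/ and /u/, so it deletes. /h/ occurs between vowels /u/ and /e/, so it deletes. /h/ occurs between vowels /e/ and /u/, so it deletes. /h/ occurs between vowels /u/ and /i/, so it deletes. → [zuoueeui].
/egohuijavapjehe/: /h/ occurs between vowels /o/ and /u/, so it deletes. /h/ occurs between vowels /e/ and /e/, so it deletes. → [egouijavapjee].
/sihihehaebeu/: /h/ occurs between vowels /i/ and /i/, so it deletes. /h/ occurs between vowels /i/ and /e/, so it deletes. /h/ occurs between vowels /e/ and /a/, so it deletes. → [siieaebeu].
/laveuhanuehux/: /h/ occurs between vowels /u/ and /a/, so it deletes. /h/ occurs between vowels /e/ and /u/, so it deletes. → [laveuanueux].

zuoueeui, egouijavapjee, siieaebeu, laveuanueux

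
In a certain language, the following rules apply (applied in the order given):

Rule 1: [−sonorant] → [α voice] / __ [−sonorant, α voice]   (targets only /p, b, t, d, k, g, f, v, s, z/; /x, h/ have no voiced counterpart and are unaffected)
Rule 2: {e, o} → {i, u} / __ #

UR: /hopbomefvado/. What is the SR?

hobbomevvadu

Rule 1 (regressive voicing assimilation): /p/ precedes the voiced obstruent /b/, so it voices to [b] by assimilation. /f/ precedes the voiced obstruent /v/, so it voices to [v] by assimilation. /hopbomefvado/ → hobbomevvado.
Rule 2 (final vowel raising): /o/ is a mid vowel in word-final position, so it raises to [u]. /hobbomevvado/ → hobbomevvadu.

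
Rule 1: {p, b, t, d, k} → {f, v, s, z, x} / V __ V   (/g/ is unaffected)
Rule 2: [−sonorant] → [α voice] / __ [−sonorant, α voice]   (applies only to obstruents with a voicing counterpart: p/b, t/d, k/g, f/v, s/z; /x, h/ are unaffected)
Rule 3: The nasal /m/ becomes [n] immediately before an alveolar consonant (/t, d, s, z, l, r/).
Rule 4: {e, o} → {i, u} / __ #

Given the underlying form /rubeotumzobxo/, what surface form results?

Rule 1 (intervocalic spirantization): /b/ is a stop between vowels /u/ and /e/, so it spirantizes to the fricative [v]. /t/ is a stop between vowels /o/ and /u/, so it spirantizes to the fricative [s]. /rubeotumzobxo/ → ruveosumzobxo.
Rule 2 (regressive voicing assimilation): /b/ precedes the voiceless obstruent /x/, so it devoices to [p] by assimilation. /ruveosumzobxo/ → ruveosumzopxo.
Rule 3 (nasal place assimilation): /m/ precedes the alveolar consonant /z/, so it assimilates in place to [n]. /ruveosumzopxo/ → ruveosunzopxo.
Rule 4 (final vowel raising): /o/ is a mid vowel in word-final position, so it raises to [u]. /ruveosunzopxo/ → ruveosunzopxu.

ruveosunzopxu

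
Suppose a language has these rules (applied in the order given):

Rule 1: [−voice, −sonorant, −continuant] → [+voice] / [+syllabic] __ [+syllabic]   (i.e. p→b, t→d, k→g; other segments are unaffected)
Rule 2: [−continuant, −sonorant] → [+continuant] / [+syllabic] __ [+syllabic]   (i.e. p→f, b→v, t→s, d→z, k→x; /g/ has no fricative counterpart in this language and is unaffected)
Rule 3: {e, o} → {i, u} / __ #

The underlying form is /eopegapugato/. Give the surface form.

Rule 1 (intervocalic voicing): /p/ is a voiceless stop between vowels /o/ and /e/, so it voices to [b]. /p/ is a voiceless stop between vowels /a/ and /u/, so it voices to [b]. /t/ is a voiceless stop between vowels /a/ and /o/, so it voices to [d]. /eopegapugato/ → eobegabugado.
Rule 2 (intervocalic spirantization): /b/ is a stop between vowels /o/ and /e/, so it spirantizes to the fricative [v]. /b/ is a stop between vowels /a/ and /u/, so it spirantizes to the fricative [v]. /d/ is a stop between vowels /a/ and /o/, so it spirantizes to the fricative [z]. /eobegabugado/ → eovegavugazo.
Rule 3 (final vowel raising): /o/ is a mid vowel in word-final position, so it raises to [u]. /eovegavugazo/ → eovegavugazu.

eovegavugazu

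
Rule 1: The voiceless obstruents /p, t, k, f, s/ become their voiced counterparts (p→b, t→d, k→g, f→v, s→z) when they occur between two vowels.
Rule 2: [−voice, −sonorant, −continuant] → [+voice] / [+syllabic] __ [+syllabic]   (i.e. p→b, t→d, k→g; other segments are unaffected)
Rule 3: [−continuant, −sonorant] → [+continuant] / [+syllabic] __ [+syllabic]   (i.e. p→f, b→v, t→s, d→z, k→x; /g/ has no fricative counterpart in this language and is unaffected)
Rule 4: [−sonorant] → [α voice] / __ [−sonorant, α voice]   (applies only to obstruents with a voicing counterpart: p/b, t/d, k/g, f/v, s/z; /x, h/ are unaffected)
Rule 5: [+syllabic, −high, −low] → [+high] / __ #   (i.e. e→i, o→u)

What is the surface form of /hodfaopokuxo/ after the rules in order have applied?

Rule 1 (intervocalic voicing): /p/ is a voiceless obstruent between vowels /o/ and /o/, so it voices to [b]. /k/ is a voiceless obstruent between vowels /o/ and /u/, so it voices to [g]. /hodfaopokuxo/ → hodfaoboguxo.
Rule 2 (intervocalic voicing): no segment meets the environment; /hodfaoboguxo/ is unchanged.
Rule 3 (intervocalic spirantization): /b/ is a stop between vowels /o/ and /o/, so it spirantizes to the fricative [v]. /hodfaoboguxo/ → hodfaovoguxo.
Rule 4 (regressive voicing assimilation): /d/ precedes the voiceless obstruent /f/, so it devoices to [t] by assimilation. /hodfaovoguxo/ → hotfaovoguxo.
Rule 5 (final vowel raising): /o/ is a mid vowel in word-final position, so it raises to [u]. /hotfaovoguxo/ → hotfaovoguxu.

hotfaovoguxu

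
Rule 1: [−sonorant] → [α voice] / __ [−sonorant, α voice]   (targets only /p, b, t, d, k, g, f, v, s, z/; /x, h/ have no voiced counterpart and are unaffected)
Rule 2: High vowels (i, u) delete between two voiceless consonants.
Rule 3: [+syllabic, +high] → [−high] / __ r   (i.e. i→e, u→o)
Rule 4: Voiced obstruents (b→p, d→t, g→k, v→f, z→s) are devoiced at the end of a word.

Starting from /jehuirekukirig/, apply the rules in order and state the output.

Rule 1 (regressive voicing assimilation): no segment meets the environment; /jehuirekukirig/ is unchanged.
Rule 2 (high vowel syncope): /u/ is a high vowel flanked by voiceless consonants /k/ and /k/, so it deletes. /jehuirekukirig/ → jehuirekkirig.
Rule 3 (pre-rhotic lowering): /i/ is a high vowel immediately before /r/, so it lowers to [e]. /i/ is a high vowel immediately before /r/, so it lowers to [e]. /jehuirekkirig/ → jehuerekkerig.
Rule 4 (final devoicing): /g/ is a voiced obstruent in word-final position, so it devoices to [k]. /jehuerekkerig/ → jehuerekkerik.

jehuerekkerik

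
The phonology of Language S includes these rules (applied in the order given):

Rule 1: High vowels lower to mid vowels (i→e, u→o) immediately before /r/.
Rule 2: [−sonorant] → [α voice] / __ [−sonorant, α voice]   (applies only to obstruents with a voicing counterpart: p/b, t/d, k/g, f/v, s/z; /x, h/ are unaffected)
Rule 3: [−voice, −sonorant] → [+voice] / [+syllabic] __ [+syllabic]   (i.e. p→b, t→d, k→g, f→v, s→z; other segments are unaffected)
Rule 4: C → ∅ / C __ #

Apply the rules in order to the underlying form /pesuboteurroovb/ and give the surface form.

Rule 1 (pre-rhotic lowering): /u/ is a high vowel immediately before /r/, so it lowers to [o]. /pesuboteurroovb/ → pesuboteorroovb.
Rule 2 (regressive voicing assimilation): no segment meets the environment; /pesuboteorroovb/ is unchanged.
Rule 3 (intervocalic voicing): /s/ is a voiceless obstruent between vowels /e/ and /u/, so it voices to [z]. /t/ is a voiceless obstruent between vowels /o/ and /e/, so it voices to [d]. /pesuboteorroovb/ → pezubodeorroovb.
Rule 4 (final cluster simplification): /b/ is the second consonant of a word-final cluster /vb/, so it deletes. /pezubodeorroovb/ → pezubodeorroov.

pezubodeorroov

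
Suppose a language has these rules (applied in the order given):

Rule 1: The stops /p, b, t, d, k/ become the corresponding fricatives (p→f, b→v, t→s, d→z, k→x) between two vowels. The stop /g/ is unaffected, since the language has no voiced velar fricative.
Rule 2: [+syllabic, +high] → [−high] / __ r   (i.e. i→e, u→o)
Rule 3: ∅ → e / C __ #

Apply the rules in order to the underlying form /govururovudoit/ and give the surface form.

govororovuzoite

Rule 1 (intervocalic spirantization): /d/ is a stop between vowels /u/ and /o/, so it spirantizes to the fricative [z]. /govururovudoit/ → govururovuzoit.
Rule 2 (pre-rhotic lowering): /u/ is a high vowel immediately before /r/, so it lowers to [o]. /u/ is a high vowel immediately before /r/, so it lowers to [o]. /govururovuzoit/ → govororovuzoit.
Rule 3 (final e-epenthesis): the form ends in the consonant /t/, so [e] is inserted word-finally. /govororovuzoit/ → govororovuzoite.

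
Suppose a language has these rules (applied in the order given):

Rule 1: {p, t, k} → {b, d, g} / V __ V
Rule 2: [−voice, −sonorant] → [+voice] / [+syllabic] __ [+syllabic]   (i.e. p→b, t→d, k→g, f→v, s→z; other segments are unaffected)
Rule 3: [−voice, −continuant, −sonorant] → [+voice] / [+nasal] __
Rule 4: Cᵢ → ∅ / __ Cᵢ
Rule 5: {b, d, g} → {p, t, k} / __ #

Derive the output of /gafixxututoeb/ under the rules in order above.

gavixududoep

Rule 1 (intervocalic voicing): /t/ is a voiceless stop between vowels /u/ and /u/, so it voices to [d]. /t/ is a voiceless stop between vowels /u/ and /o/, so it voices to [d]. /gafixxututoeb/ → gafixxududoeb.
Rule 2 (intervocalic voicing): /f/ is a voiceless obstruent between vowels /a/ and /i/, so it voices to [v]. /gafixxududoeb/ → gavixxududoeb.
Rule 3 (post-nasal voicing): no segment meets the environment; /gavixxududoeb/ is unchanged.
Rule 4 (degemination): /xx/ is a geminate; the first /x/ deletes. /gavixxududoeb/ → gavixududoeb.
Rule 5 (final devoicing): /b/ is a voiced stop in word-final position, so it devoices to [p]. /gavixududoeb/ → gavixududoep.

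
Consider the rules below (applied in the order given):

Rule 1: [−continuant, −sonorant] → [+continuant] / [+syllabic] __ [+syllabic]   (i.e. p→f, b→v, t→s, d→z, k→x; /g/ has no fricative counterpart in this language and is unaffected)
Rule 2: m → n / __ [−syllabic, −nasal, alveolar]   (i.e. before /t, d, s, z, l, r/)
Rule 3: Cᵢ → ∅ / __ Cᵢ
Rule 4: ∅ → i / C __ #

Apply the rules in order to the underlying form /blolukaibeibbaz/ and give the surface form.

Rule 1 (intervocalic spirantization): /k/ is a stop between vowels /u/ and /a/, so it spirantizes to the fricative [x]. /b/ is a stop between vowels /i/ and /e/, so it spirantizes to the fricative [v]. /blolukaibeibbaz/ → bloluxaiveibbaz.
Rule 2 (nasal place assimilation): no segment meets the environment; /bloluxaiveibbaz/ is unchanged.
Rule 3 (degemination): /bb/ is a geminate; the first /b/ deletes. /bloluxaiveibbaz/ → bloluxaiveibaz.
Rule 4 (final i-epenthesis): the form ends in the consonant /z/, so [i] is inserted word-finally. /bloluxaiveibaz/ → bloluxaiveibazi.

bloluxaiveibazi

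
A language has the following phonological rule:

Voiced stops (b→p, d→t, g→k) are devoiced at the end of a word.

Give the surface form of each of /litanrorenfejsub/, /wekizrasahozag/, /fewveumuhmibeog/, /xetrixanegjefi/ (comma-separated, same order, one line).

/litanrorenfejsub/: /b/ is a voiced stop in word-final position, so it devoices to [p]. → [litanrorenfejsup].
/wekizrasahozag/: /g/ is a voiced stop in word-final position, so it devoices to [k]. → [wekizrasahozak].
/fewveumuhmibeog/: /g/ is a voiced stop in word-final position, so it devoices to [k]. → [fewveumuhmibeok].
/xetrixanegjefi/: the rule's environment is not met; surfaces unchanged as [xetrixanegjefi].

litanrorenfejsup, wekizrasahozak, fewveumuhmibeok, xetrixanegjefi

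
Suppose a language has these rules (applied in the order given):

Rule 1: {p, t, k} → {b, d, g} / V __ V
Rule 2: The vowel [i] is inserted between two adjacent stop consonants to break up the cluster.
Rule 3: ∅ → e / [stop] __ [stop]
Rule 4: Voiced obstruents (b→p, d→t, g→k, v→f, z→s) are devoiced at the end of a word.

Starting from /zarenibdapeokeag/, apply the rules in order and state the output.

zarenibidabeogeak

Rule 1 (intervocalic voicing): /p/ is a voiceless stop between vowels /a/ and /e/, so it voices to [b]. /k/ is a voiceless stop between vowels /o/ and /e/, so it voices to [g]. /zarenibdapeokeag/ → zarenibdabeogeag.
Rule 2 (stop-cluster i-epenthesis): /b/ and /d/ form a stop–stop cluster, so [i] is inserted between them. /zarenibdabeogeag/ → zarenibidabeogeag.
Rule 3 (stop-cluster e-epenthesis): no segment meets the environment; /zarenibidabeogeag/ is unchanged.
Rule 4 (final devoicing): /g/ is a voiced obstruent in word-final position, so it devoices to [k]. /zarenibidabeogeag/ → zarenibidabeogeak.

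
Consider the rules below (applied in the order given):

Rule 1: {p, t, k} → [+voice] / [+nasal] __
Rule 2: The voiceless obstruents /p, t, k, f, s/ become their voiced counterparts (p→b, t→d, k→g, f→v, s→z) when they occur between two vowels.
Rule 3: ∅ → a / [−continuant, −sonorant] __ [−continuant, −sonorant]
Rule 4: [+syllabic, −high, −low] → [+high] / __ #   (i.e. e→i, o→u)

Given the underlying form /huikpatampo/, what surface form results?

Rule 1 (post-nasal voicing): /p/ is a voiceless stop immediately after the nasal /m/, so it voices to [b]. /huikpatampo/ → huikpatambo.
Rule 2 (intervocalic voicing): /t/ is a voiceless obstruent between vowels /a/ and /a/, so it voices to [d]. /huikpatambo/ → huikpadambo.
Rule 3 (stop-cluster a-epenthesis): /k/ and /p/ form a stop–stop cluster, so [a] is inserted between them. /huikpadambo/ → huikapadambo.
Rule 4 (final vowel raising): /o/ is a mid vowel in word-final position, so it raises to [u]. /huikapadambo/ → huikapadambu.

huikapadambu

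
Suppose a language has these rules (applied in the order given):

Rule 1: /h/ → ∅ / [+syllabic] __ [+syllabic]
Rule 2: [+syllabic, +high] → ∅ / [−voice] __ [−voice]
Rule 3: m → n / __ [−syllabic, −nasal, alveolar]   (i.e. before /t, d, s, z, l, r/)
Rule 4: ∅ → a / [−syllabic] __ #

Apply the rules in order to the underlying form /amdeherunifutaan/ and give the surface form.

Rule 1 (intervocalic h-deletion): /h/ occurs between vowels /e/ and /e/, so it deletes. /amdeherunifutaan/ → amdeerunifutaan.
Rule 2 (high vowel syncope): /u/ is a high vowel flanked by voiceless consonants /f/ and /t/, so it deletes. /amdeerunifutaan/ → amdeeruniftaan.
Rule 3 (nasal place assimilation): /m/ precedes the alveolar consonant /d/, so it assimilates in place to [n]. /amdeeruniftaan/ → andeeruniftaan.
Rule 4 (final a-epenthesis): the form ends in the consonant /n/, so [a] is inserted word-finally. /andeeruniftaan/ → andeeruniftaana.

andeeruniftaana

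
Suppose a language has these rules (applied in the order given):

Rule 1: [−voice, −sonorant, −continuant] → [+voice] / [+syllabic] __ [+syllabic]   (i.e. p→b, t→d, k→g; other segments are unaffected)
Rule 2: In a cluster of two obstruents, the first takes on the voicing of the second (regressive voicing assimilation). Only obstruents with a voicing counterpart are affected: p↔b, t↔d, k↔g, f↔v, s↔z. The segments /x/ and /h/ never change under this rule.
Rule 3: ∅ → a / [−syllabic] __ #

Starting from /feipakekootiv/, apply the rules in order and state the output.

feibagegoodiva

Rule 1 (intervocalic voicing): /p/ is a voiceless stop between vowels /i/ and /a/, so it voices to [b]. /k/ is a voiceless stop between vowels /a/ and /e/, so it voices to [g]. /k/ is a voiceless stop between vowels /e/ and /o/, so it voices to [g]. /t/ is a voiceless stop between vowels /o/ and /i/, so it voices to [d]. /feipakekootiv/ → feibagegoodiv.
Rule 2 (regressive voicing assimilation): no segment meets the environment; /feibagegoodiv/ is unchanged.
Rule 3 (final a-epenthesis): the form ends in the consonant /v/, so [a] is inserted word-finally. /feibagegoodiv/ → feibagegoodiva.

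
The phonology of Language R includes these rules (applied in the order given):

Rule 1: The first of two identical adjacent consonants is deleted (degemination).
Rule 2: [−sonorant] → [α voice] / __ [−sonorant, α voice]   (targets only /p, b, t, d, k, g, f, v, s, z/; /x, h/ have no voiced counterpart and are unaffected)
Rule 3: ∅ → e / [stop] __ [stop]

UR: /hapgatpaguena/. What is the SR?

Rule 1 (degemination): no segment meets the environment; /hapgatpaguena/ is unchanged.
Rule 2 (regressive voicing assimilation): /p/ precedes the voiced obstruent /g/, so it voices to [b] by assimilation. /hapgatpaguena/ → habgatpaguena.
Rule 3 (stop-cluster e-epenthesis): /b/ and /g/ form a stop–stop cluster, so [e] is inserted between them. /t/ and /p/ form a stop–stop cluster, so [e] is inserted between them. /habgatpaguena/ → habegatepaguena.

habegatepaguena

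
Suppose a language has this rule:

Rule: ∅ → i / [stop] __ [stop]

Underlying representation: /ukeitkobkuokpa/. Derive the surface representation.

/t/ and /k/ form a stop–stop cluster, so [i] is inserted between them.
/b/ and /k/ form a stop–stop cluster, so [i] is inserted between them.
/k/ and /p/ form a stop–stop cluster, so [i] is inserted between them.
Surface form: [ukeitikobikuokipa].

ukeitikobikuokipa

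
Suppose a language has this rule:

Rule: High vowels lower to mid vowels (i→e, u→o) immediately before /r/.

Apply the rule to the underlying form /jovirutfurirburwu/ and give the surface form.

joverutforerborwu

/i/ is a high vowel immediately before /r/, so it lowers to [e].
/u/ is a high vowel immediately before /r/, so it lowers to [o].
/i/ is a high vowel immediately before /r/, so it lowers to [e].
/u/ is a high vowel immediately before /r/, so it lowers to [o].
The other instances of /u/ do not occur in the required environment and remain unchanged.
Surface form: [joverutforerborwu].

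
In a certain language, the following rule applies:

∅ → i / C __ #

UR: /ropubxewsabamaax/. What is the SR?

ropubxewsabamaaxi

the form ends in the consonant /x/, so [i] is inserted word-finally.
Surface form: [ropubxewsabamaaxi].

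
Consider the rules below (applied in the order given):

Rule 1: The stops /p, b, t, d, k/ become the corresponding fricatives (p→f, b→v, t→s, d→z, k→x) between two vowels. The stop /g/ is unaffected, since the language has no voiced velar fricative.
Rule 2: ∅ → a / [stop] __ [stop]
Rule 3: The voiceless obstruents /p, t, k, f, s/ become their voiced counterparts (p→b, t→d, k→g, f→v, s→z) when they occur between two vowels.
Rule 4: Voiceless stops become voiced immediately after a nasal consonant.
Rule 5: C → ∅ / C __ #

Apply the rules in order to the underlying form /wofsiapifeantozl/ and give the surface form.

Rule 1 (intervocalic spirantization): /p/ is a stop between vowels /a/ and /i/, so it spirantizes to the fricative [f]. /wofsiapifeantozl/ → wofsiafifeantozl.
Rule 2 (stop-cluster a-epenthesis): no segment meets the environment; /wofsiafifeantozl/ is unchanged.
Rule 3 (intervocalic voicing): /f/ is a voiceless obstruent between vowels /a/ and /i/, so it voices to [v]. /f/ is a voiceless obstruent between vowels /i/ and /e/, so it voices to [v]. /wofsiafifeantozl/ → wofsiaviveantozl.
Rule 4 (post-nasal voicing): /t/ is a voiceless stop immediately after the nasal /n/, so it voices to [d]. /wofsiaviveantozl/ → wofsiaviveandozl.
Rule 5 (final cluster simplification): /l/ is the second consonant of a word-final cluster /zl/, so it deletes. /wofsiaviveandozl/ → wofsiaviveandoz.

wofsiaviveandoz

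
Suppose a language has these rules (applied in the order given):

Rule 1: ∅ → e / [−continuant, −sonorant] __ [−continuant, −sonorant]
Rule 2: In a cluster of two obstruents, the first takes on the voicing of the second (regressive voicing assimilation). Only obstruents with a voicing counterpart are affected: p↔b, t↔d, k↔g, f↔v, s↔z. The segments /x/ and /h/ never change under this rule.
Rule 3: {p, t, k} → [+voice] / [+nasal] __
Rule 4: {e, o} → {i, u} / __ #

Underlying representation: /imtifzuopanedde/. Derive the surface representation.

Rule 1 (stop-cluster e-epenthesis): /d/ and /d/ form a stop–stop cluster, so [e] is inserted between them. /imtifzuopanedde/ → imtifzuopanedede.
Rule 2 (regressive voicing assimilation): /f/ precedes the voiced obstruent /z/, so it voices to [v] by assimilation. /imtifzuopanedede/ → imtivzuopanedede.
Rule 3 (post-nasal voicing): /t/ is a voiceless stop immediately after the nasal /m/, so it voices to [d]. /imtivzuopanedede/ → imdivzuopanedede.
Rule 4 (final vowel raising): /e/ is a mid vowel in word-final position, so it raises to [i]. /imdivzuopanedede/ → imdivzuopanededi.

imdivzuopanededi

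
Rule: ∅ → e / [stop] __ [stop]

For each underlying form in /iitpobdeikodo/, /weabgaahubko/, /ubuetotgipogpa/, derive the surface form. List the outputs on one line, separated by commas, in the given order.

iitepobedeikodo, weabegaahubeko, ubuetotegipogepa

/iitpobdeikodo/: /t/ and /p/ form a stop–stop cluster, so [e] is inserted between them. /b/ and /d/ form a stop–stop cluster, so [e] is inserted between them. → [iitepobedeikodo].
/weabgaahubko/: /b/ and /g/ form a stop–stop cluster, so [e] is inserted between them. /b/ and /k/ form a stop–stop cluster, so [e] is inserted between them. → [weabegaahubeko].
/ubuetotgipogpa/: /t/ and /g/ form a stop–stop cluster, so [e] is inserted between them. /g/ and /p/ form a stop–stop cluster, so [e] is inserted between them. → [ubuetotegipogepa].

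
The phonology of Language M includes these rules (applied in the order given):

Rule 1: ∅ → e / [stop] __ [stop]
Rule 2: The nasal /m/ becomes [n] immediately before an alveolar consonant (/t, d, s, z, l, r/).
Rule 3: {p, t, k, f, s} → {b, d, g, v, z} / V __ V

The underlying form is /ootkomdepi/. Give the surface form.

oodegondebi

Rule 1 (stop-cluster e-epenthesis): /t/ and /k/ form a stop–stop cluster, so [e] is inserted between them. /ootkomdepi/ → ootekomdepi.
Rule 2 (nasal place assimilation): /m/ precedes the alveolar consonant /d/, so it assimilates in place to [n]. /ootekomdepi/ → ootekondepi.
Rule 3 (intervocalic voicing): /t/ is a voiceless obstruent between vowels /o/ and /e/, so it voices to [d]. /k/ is a voiceless obstruent between vowels /e/ and /o/, so it voices to [g]. /p/ is a voiceless obstruent between vowels /e/ and /i/, so it voices to [b]. /ootekondepi/ → oodegondebi.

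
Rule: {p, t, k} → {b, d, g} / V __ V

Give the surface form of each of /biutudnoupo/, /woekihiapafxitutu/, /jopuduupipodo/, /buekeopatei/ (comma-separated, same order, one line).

biududnoubo, woegihiabafxidudu, jobuduubibodo, buegeobadei

/biutudnoupo/: /t/ is a voiceless stop between vowels /u/ and /u/, so it voices to [d]. /p/ is a voiceless stop between vowels /u/ and /o/, so it voices to [b]. → [biududnoubo].
/woekihiapafxitutu/: /k/ is a voiceless stop between vowels /e/ and /i/, so it voices to [g]. /p/ is a voiceless stop between vowels /a/ and /a/, so it voices to [b]. /t/ is a voiceless stop between vowels /i/ and /u/, so it voices to [d]. /t/ is a voiceless stop between vowels /u/ and /u/, so it voices to [d]. → [woegihiabafxidudu].
/jopuduupipodo/: /p/ is a voiceless stop between vowels /o/ and /u/, so it voices to [b]. /p/ is a voiceless stop between vowels /u/ and /i/, so it voices to [b]. /p/ is a voiceless stop between vowels /i/ and /o/, so it voices to [b]. → [jobuduubibodo].
/buekeopatei/: /k/ is a voiceless stop between vowels /e/ and /e/, so it voices to [g]. /p/ is a voiceless stop between vowels /o/ and /a/, so it voices to [b]. /t/ is a voiceless stop between vowels /a/ and /e/, so it voices to [d]. → [buegeobadei].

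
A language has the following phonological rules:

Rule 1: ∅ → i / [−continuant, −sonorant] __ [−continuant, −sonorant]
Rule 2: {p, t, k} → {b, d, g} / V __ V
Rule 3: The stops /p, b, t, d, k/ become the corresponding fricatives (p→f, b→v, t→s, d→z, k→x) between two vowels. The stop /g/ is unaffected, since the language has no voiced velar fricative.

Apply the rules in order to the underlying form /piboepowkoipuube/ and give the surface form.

Rule 1 (stop-cluster i-epenthesis): no segment meets the environment; /piboepowkoipuube/ is unchanged.
Rule 2 (intervocalic voicing): /p/ is a voiceless stop between vowels /e/ and /o/, so it voices to [b]. /p/ is a voiceless stop between vowels /i/ and /u/, so it voices to [b]. /piboepowkoipuube/ → piboebowkoibuube.
Rule 3 (intervocalic spirantization): /b/ is a stop between vowels /i/ and /o/, so it spirantizes to the fricative [v]. /b/ is a stop between vowels /e/ and /o/, so it spirantizes to the fricative [v]. /b/ is a stop between vowels /i/ and /u/, so it spirantizes to the fricative [v]. /b/ is a stop between vowels /u/ and /e/, so it spirantizes to the fricative [v]. /piboebowkoibuube/ → pivoevowkoivuuve.

pivoevowkoivuuve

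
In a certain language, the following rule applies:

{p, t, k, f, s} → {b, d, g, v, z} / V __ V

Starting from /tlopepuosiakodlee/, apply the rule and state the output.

tlobebuoziagodlee

Scanning /tlopepuosiakodlee/: /t/ at position 1 is not in the conditioning environment; /p/ is a voiceless obstruent between vowels /o/ and /e/, so it voices to [b]; /p/ is a voiceless obstruent between vowels /e/ and /u/, so it voices to [b]; /s/ is a voiceless obstruent between vowels /o/ and /i/, so it voices to [z]; /k/ is a voiceless obstruent between vowels /a/ and /o/, so it voices to [g].
Result: [tlobebuoziagodlee].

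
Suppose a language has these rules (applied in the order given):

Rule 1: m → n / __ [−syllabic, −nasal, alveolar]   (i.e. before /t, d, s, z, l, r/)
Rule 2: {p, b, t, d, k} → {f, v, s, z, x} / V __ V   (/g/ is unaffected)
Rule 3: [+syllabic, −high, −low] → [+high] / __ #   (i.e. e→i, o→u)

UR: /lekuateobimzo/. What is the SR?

lexuaseovinzu

Rule 1 (nasal place assimilation): /m/ precedes the alveolar consonant /z/, so it assimilates in place to [n]. /lekuateobimzo/ → lekuateobinzo.
Rule 2 (intervocalic spirantization): /k/ is a stop between vowels /e/ and /u/, so it spirantizes to the fricative [x]. /t/ is a stop between vowels /a/ and /e/, so it spirantizes to the fricative [s]. /b/ is a stop between vowels /o/ and /i/, so it spirantizes to the fricative [v]. /lekuateobinzo/ → lexuaseovinzo.
Rule 3 (final vowel raising): /o/ is a mid vowel in word-final position, so it raises to [u]. /lexuaseovinzo/ → lexuaseovinzu.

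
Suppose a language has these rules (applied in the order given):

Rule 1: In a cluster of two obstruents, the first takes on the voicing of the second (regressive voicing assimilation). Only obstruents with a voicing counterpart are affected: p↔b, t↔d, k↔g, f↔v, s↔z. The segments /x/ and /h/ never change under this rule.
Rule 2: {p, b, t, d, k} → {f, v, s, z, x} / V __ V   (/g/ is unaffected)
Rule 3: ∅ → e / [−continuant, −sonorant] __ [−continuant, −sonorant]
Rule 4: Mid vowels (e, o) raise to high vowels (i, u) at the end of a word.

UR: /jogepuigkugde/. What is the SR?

Rule 1 (regressive voicing assimilation): /g/ precedes the voiceless obstruent /k/, so it devoices to [k] by assimilation. /jogepuigkugde/ → jogepuikkugde.
Rule 2 (intervocalic spirantization): /p/ is a stop between vowels /e/ and /u/, so it spirantizes to the fricative [f]. /jogepuikkugde/ → jogefuikkugde.
Rule 3 (stop-cluster e-epenthesis): /k/ and /k/ form a stop–stop cluster, so [e] is inserted between them. /g/ and /d/ form a stop–stop cluster, so [e] is inserted between them. /jogefuikkugde/ → jogefuikekugede.
Rule 4 (final vowel raising): /e/ is a mid vowel in word-final position, so it raises to [i]. /jogefuikekugede/ → jogefuikekugedi.

jogefuikekugedi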